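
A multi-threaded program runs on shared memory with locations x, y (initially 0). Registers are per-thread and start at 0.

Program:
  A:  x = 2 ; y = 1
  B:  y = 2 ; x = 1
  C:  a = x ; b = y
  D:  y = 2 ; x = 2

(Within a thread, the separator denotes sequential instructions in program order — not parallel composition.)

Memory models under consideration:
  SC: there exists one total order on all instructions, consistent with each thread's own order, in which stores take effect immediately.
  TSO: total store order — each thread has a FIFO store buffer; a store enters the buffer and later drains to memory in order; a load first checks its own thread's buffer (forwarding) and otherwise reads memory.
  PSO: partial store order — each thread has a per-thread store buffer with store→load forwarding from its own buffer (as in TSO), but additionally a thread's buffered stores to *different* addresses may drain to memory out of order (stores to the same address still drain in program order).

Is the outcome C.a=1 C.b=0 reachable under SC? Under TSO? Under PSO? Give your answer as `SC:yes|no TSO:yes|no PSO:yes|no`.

SC:no TSO:no PSO:yes

outcome vector order: (C.a,C.b)
SC: 8 outcomes — {0/0 0/1 0/2 1/1 1/2 2/0 2/1 2/2}
TSO: 8 outcomes — {0/0 0/1 0/2 1/1 1/2 2/0 2/1 2/2}
PSO: 9 outcomes — {0/0 0/1 0/2 1/0 1/1 1/2 2/0 2/1 2/2}
target 1/0 ∈ {PSO}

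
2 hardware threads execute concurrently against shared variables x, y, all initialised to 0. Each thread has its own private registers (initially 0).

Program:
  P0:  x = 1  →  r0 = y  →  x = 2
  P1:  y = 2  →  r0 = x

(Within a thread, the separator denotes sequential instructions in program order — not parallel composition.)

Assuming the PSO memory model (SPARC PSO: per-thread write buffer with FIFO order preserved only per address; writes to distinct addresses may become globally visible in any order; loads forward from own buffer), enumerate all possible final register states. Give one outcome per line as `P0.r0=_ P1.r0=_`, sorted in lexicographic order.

outcome vector order: (P0.r0,P1.r0)
|PSO outcomes| = 6

P0.r0=0 P1.r0=0
P0.r0=0 P1.r0=1
P0.r0=0 P1.r0=2
P0.r0=2 P1.r0=0
P0.r0=2 P1.r0=1
P0.r0=2 P1.r0=2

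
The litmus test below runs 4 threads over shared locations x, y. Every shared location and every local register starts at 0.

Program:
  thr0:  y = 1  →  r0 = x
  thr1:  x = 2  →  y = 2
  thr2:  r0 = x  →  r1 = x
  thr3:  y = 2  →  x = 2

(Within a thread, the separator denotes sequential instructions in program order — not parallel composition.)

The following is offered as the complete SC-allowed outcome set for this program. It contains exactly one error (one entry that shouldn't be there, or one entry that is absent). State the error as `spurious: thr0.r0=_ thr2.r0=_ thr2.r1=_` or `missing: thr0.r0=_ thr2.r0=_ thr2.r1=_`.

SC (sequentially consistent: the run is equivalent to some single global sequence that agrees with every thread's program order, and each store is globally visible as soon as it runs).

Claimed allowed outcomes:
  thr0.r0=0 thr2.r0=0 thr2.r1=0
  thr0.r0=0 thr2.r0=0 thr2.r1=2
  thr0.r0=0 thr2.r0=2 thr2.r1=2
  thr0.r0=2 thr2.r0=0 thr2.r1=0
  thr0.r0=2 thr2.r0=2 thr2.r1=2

outcome vector order: (thr0.r0,thr2.r0,thr2.r1)
under SC → 0/0/0; 0/0/2; 0/2/2; 2/0/0; 2/0/2; 2/2/2
SC∖claimed = {2/0/2}

missing: thr0.r0=2 thr2.r0=0 thr2.r1=2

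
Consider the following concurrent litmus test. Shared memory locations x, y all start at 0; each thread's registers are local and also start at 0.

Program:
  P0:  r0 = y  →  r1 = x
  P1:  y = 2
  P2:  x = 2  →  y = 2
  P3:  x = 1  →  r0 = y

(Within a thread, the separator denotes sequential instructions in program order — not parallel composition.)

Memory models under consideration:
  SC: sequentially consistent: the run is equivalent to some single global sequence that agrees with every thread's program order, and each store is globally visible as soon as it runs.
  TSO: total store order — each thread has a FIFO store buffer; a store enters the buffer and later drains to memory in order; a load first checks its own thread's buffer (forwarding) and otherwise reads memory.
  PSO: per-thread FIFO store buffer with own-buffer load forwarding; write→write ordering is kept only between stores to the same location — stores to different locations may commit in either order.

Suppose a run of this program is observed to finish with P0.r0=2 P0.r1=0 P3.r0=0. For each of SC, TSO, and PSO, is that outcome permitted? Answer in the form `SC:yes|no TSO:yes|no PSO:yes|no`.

SC:no TSO:yes PSO:yes

outcome vector order: (P0.r0,P0.r1,P3.r0)
[SC] allowed = {<0 0 0>; <0 0 2>; <0 1 0>; <0 1 2>; <0 2 0>; <0 2 2>; <2 0 2>; <2 1 0>; <2 1 2>; <2 2 0>; <2 2 2>}
[TSO] allowed = {<0 0 0>; <0 0 2>; <0 1 0>; <0 1 2>; <0 2 0>; <0 2 2>; <2 0 0>; <2 0 2>; <2 1 0>; <2 1 2>; <2 2 0>; <2 2 2>}
[PSO] allowed = {<0 0 0>; <0 0 2>; <0 1 0>; <0 1 2>; <0 2 0>; <0 2 2>; <2 0 0>; <2 0 2>; <2 1 0>; <2 1 2>; <2 2 0>; <2 2 2>}
target <2 0 0> ∈ {TSO,PSO}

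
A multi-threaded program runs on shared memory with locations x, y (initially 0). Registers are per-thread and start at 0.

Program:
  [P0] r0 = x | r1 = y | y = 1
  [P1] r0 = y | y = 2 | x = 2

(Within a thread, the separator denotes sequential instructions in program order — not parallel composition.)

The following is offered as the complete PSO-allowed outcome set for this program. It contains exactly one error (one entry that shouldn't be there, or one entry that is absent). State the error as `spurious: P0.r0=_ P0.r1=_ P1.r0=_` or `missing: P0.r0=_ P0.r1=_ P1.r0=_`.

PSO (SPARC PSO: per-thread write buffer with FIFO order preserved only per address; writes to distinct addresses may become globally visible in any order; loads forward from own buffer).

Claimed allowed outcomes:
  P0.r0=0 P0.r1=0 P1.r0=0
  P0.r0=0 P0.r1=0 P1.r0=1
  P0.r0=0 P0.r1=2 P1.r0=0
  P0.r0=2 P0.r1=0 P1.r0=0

missing: P0.r0=2 P0.r1=2 P1.r0=0

outcome vector order: (P0.r0,P0.r1,P1.r0)
PSO (5): 000, 001, 020, 200, 220
PSO∖claimed = {220}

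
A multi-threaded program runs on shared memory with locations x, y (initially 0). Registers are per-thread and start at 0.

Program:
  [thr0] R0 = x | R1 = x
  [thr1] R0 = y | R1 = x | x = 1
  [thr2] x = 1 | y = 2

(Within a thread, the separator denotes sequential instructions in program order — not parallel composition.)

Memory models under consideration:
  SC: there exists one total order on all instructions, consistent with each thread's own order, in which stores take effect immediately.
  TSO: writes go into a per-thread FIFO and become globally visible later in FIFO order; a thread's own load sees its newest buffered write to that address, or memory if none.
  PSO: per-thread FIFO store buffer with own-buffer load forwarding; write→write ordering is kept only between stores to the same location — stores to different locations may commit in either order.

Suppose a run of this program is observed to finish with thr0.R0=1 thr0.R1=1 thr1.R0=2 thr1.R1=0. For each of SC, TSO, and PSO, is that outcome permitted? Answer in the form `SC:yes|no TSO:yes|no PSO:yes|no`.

outcome vector order: (thr0.R0,thr0.R1,thr1.R0,thr1.R1)
SC (9): (0,0,0,0), (0,0,0,1), (0,0,2,1), (0,1,0,0), (0,1,0,1), (0,1,2,1), (1,1,0,0), (1,1,0,1), (1,1,2,1)
TSO (9): (0,0,0,0), (0,0,0,1), (0,0,2,1), (0,1,0,0), (0,1,0,1), (0,1,2,1), (1,1,0,0), (1,1,0,1), (1,1,2,1)
PSO (12): (0,0,0,0), (0,0,0,1), (0,0,2,0), (0,0,2,1), (0,1,0,0), (0,1,0,1), (0,1,2,0), (0,1,2,1), (1,1,0,0), (1,1,0,1), (1,1,2,0), (1,1,2,1)
target (1,1,2,0) ∈ {PSO}

SC:no TSO:no PSO:yes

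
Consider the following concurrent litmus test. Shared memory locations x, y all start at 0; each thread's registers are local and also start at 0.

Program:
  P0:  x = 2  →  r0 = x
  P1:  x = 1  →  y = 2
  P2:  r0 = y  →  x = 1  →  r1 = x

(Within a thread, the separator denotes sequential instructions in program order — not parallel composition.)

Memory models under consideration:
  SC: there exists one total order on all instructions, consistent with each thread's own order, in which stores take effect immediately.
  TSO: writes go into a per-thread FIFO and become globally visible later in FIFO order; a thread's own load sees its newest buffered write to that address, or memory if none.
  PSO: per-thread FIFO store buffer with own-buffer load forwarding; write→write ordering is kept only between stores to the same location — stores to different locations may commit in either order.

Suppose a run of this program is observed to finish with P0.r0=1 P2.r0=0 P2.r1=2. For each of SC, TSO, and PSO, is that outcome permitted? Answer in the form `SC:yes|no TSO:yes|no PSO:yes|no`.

SC:yes TSO:yes PSO:yes

outcome vector order: (P0.r0,P2.r0,P2.r1)
SC (7): 1/0/1 1/0/2 1/2/1 2/0/1 2/0/2 2/2/1 2/2/2
TSO (7): 1/0/1 1/0/2 1/2/1 2/0/1 2/0/2 2/2/1 2/2/2
PSO (8): 1/0/1 1/0/2 1/2/1 1/2/2 2/0/1 2/0/2 2/2/1 2/2/2
target 1/0/2 ∈ {SC,TSO,PSO}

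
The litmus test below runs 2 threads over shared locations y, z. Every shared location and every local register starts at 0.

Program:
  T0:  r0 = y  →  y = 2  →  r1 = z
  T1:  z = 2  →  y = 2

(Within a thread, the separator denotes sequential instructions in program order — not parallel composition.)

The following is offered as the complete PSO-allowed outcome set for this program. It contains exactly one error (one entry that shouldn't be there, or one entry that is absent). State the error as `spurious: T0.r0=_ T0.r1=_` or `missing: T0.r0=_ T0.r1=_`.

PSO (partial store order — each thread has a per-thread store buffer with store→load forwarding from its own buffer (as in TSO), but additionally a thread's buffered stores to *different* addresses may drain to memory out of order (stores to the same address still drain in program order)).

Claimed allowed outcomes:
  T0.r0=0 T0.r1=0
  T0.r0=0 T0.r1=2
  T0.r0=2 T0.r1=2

missing: T0.r0=2 T0.r1=0

outcome vector order: (T0.r0,T0.r1)
PSO (4): 0/0, 0/2, 2/0, 2/2
PSO∖claimed = {2/0}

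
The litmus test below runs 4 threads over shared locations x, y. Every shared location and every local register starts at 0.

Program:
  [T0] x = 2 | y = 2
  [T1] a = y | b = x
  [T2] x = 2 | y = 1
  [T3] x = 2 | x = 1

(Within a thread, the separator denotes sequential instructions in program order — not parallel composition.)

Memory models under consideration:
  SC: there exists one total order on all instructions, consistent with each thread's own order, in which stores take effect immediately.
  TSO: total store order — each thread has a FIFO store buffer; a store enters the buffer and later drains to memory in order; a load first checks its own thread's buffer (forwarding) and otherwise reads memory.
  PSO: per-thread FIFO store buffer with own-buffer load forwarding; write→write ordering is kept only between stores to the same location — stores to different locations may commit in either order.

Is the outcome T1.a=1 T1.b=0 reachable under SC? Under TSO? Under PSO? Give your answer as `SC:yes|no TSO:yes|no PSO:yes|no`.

SC:no TSO:no PSO:yes

outcome vector order: (T1.a,T1.b)
SC: 7 outcomes — {00 01 02 11 12 21 22}
TSO: 7 outcomes — {00 01 02 11 12 21 22}
PSO: 9 outcomes — {00 01 02 10 11 12 20 21 22}
target 10 ∈ {PSO}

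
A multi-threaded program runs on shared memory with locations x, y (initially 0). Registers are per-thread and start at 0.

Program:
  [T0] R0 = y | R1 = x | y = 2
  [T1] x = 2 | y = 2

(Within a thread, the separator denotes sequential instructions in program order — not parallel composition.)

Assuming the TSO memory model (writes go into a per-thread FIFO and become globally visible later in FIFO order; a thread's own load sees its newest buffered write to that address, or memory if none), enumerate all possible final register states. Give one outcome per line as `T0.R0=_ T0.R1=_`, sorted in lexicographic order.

T0.R0=0 T0.R1=0
T0.R0=0 T0.R1=2
T0.R0=2 T0.R1=2

outcome vector order: (T0.R0,T0.R1)
|TSO outcomes| = 3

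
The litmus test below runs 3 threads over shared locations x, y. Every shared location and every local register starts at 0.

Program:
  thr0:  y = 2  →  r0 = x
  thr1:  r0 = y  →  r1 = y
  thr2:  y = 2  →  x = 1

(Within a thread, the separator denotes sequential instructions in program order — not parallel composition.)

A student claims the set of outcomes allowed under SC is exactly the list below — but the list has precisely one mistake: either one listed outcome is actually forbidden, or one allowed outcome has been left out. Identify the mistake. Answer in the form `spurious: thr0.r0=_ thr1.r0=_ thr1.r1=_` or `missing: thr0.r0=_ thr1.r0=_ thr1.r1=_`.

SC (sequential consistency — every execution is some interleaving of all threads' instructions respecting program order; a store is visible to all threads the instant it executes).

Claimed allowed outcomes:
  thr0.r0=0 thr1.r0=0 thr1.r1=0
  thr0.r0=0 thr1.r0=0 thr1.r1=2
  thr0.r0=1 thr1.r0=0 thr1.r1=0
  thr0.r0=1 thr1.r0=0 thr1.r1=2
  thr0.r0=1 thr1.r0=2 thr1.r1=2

missing: thr0.r0=0 thr1.r0=2 thr1.r1=2

outcome vector order: (thr0.r0,thr1.r0,thr1.r1)
[SC] allowed = {<0 0 0>; <0 0 2>; <0 2 2>; <1 0 0>; <1 0 2>; <1 2 2>}
SC∖claimed = {<0 2 2>}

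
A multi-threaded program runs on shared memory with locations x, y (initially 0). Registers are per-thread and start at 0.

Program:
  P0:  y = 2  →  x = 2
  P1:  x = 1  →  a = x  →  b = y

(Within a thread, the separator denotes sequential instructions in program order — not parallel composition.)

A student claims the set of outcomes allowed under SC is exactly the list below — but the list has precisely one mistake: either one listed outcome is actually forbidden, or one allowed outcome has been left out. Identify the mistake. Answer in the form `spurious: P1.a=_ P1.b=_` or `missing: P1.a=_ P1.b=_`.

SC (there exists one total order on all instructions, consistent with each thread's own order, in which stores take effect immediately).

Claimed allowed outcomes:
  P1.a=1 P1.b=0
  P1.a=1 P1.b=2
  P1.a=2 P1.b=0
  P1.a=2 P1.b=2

spurious: P1.a=2 P1.b=0

outcome vector order: (P1.a,P1.b)
under SC → 10 12 22
claimed∖SC = {20}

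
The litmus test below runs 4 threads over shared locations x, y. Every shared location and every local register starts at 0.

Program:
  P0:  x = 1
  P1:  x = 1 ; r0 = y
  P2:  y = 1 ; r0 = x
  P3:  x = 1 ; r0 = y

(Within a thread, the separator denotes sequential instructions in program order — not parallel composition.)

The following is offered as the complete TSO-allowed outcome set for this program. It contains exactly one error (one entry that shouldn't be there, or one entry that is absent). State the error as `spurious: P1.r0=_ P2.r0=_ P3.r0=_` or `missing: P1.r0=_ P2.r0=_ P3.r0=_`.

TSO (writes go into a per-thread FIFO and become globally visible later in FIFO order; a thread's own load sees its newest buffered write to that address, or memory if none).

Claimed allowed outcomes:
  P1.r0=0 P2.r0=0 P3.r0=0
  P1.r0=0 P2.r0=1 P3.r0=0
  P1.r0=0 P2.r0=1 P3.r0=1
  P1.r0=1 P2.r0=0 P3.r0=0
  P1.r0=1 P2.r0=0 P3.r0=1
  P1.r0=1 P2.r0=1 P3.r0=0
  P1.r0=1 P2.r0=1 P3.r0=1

outcome vector order: (P1.r0,P2.r0,P3.r0)
under TSO → (0,0,0) (0,0,1) (0,1,0) (0,1,1) (1,0,0) (1,0,1) (1,1,0) (1,1,1)
TSO∖claimed = {(0,0,1)}

missing: P1.r0=0 P2.r0=0 P3.r0=1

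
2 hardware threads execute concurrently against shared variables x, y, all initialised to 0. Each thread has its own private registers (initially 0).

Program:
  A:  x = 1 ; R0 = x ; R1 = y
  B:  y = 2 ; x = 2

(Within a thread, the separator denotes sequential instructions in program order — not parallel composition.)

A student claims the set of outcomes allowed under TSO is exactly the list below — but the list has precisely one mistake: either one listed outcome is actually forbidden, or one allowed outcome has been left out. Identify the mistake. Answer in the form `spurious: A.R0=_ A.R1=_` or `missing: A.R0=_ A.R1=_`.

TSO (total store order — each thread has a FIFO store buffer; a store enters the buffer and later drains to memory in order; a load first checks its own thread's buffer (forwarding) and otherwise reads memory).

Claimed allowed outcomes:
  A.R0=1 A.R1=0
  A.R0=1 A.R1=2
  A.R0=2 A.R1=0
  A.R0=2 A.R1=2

spurious: A.R0=2 A.R1=0

outcome vector order: (A.R0,A.R1)
[TSO] allowed = {(1,0); (1,2); (2,2)}
claimed∖TSO = {(2,0)}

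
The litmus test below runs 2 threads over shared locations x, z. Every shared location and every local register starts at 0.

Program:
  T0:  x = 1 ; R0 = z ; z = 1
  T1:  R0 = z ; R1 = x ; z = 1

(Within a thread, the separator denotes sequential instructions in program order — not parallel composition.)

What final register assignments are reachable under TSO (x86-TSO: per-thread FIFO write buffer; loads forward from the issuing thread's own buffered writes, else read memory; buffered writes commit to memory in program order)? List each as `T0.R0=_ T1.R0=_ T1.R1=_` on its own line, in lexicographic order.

outcome vector order: (T0.R0,T1.R0,T1.R1)
|TSO outcomes| = 5

T0.R0=0 T1.R0=0 T1.R1=0
T0.R0=0 T1.R0=0 T1.R1=1
T0.R0=0 T1.R0=1 T1.R1=1
T0.R0=1 T1.R0=0 T1.R1=0
T0.R0=1 T1.R0=0 T1.R1=1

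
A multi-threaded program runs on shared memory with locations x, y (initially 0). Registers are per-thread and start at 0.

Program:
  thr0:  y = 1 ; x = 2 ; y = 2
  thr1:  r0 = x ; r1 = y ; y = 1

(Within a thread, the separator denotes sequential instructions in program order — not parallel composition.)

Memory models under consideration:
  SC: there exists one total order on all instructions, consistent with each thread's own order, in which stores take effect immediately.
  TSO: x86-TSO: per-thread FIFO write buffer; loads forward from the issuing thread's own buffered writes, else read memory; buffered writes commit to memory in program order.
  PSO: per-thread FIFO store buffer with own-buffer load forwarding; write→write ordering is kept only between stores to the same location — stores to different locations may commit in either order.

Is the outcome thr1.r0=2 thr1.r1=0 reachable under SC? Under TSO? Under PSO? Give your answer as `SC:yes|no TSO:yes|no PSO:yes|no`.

SC:no TSO:no PSO:yes

outcome vector order: (thr1.r0,thr1.r1)
[SC] allowed = {<0 0>, <0 1>, <0 2>, <2 1>, <2 2>}
[TSO] allowed = {<0 0>, <0 1>, <0 2>, <2 1>, <2 2>}
[PSO] allowed = {<0 0>, <0 1>, <0 2>, <2 0>, <2 1>, <2 2>}
target <2 0> ∈ {PSO}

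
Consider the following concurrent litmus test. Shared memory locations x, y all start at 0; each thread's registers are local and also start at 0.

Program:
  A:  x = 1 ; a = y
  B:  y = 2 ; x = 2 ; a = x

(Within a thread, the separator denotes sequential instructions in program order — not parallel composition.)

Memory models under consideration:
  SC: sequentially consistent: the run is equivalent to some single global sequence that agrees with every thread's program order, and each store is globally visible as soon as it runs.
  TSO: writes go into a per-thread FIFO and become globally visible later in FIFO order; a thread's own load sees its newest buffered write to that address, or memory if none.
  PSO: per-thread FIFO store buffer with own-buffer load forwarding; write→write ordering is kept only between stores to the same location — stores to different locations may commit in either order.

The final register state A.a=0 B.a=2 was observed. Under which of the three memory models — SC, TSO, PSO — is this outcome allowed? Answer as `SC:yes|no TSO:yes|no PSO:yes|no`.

SC:yes TSO:yes PSO:yes

outcome vector order: (A.a,B.a)
SC (3): 0/2 2/1 2/2
TSO (4): 0/1 0/2 2/1 2/2
PSO (4): 0/1 0/2 2/1 2/2
target 0/2 ∈ {SC,TSO,PSO}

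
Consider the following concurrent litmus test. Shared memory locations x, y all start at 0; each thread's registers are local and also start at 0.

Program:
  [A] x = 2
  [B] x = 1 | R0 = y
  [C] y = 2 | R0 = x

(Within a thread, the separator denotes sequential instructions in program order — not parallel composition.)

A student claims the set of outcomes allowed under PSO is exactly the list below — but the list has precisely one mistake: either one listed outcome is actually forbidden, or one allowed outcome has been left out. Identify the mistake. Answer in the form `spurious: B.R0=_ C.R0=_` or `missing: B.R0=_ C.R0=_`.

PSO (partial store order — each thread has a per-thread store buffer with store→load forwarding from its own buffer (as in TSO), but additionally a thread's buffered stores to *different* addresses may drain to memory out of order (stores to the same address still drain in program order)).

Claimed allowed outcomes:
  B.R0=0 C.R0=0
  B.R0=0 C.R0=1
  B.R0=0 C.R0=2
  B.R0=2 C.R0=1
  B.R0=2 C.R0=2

outcome vector order: (B.R0,C.R0)
[PSO] allowed = {<0 0>; <0 1>; <0 2>; <2 0>; <2 1>; <2 2>}
PSO∖claimed = {<2 0>}

missing: B.R0=2 C.R0=0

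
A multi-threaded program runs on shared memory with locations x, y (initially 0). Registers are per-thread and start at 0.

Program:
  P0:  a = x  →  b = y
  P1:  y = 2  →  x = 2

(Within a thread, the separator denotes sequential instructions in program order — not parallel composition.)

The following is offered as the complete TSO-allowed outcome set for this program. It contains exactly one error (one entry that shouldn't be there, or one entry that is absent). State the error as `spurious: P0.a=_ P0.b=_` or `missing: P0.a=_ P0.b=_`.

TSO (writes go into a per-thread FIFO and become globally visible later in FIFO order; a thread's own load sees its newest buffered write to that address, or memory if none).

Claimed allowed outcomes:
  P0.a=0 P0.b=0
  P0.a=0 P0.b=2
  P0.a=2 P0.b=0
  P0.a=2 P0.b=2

spurious: P0.a=2 P0.b=0

outcome vector order: (P0.a,P0.b)
TSO (3): <0 0> <0 2> <2 2>
claimed∖TSO = {<2 0>}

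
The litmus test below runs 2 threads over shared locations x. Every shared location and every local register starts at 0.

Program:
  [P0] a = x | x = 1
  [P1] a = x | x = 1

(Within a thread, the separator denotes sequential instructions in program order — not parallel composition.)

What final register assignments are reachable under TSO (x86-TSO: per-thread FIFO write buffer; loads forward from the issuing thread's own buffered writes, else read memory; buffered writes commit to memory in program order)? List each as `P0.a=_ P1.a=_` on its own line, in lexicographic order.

P0.a=0 P1.a=0
P0.a=0 P1.a=1
P0.a=1 P1.a=0

outcome vector order: (P0.a,P1.a)
|TSO outcomes| = 3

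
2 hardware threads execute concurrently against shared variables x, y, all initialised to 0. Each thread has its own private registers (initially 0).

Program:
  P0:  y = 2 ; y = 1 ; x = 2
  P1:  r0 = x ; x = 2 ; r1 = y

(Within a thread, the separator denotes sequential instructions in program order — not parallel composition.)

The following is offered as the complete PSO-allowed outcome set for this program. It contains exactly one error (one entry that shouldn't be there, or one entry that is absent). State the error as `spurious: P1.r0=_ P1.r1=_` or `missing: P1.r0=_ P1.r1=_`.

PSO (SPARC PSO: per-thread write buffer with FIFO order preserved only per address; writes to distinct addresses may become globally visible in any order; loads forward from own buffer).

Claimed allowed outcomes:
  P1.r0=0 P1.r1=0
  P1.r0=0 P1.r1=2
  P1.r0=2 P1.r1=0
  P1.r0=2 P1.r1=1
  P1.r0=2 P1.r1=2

outcome vector order: (P1.r0,P1.r1)
PSO: 6 outcomes — {0/0 0/1 0/2 2/0 2/1 2/2}
PSO∖claimed = {0/1}

missing: P1.r0=0 P1.r1=1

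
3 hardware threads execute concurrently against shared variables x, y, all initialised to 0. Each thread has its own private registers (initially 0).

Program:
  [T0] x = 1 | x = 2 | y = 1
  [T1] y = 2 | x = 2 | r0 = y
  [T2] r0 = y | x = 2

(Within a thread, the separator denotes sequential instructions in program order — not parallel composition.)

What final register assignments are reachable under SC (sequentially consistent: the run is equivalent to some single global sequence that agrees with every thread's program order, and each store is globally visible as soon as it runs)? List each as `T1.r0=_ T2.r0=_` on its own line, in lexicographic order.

outcome vector order: (T1.r0,T2.r0)
|SC outcomes| = 6

T1.r0=1 T2.r0=0
T1.r0=1 T2.r0=1
T1.r0=1 T2.r0=2
T1.r0=2 T2.r0=0
T1.r0=2 T2.r0=1
T1.r0=2 T2.r0=2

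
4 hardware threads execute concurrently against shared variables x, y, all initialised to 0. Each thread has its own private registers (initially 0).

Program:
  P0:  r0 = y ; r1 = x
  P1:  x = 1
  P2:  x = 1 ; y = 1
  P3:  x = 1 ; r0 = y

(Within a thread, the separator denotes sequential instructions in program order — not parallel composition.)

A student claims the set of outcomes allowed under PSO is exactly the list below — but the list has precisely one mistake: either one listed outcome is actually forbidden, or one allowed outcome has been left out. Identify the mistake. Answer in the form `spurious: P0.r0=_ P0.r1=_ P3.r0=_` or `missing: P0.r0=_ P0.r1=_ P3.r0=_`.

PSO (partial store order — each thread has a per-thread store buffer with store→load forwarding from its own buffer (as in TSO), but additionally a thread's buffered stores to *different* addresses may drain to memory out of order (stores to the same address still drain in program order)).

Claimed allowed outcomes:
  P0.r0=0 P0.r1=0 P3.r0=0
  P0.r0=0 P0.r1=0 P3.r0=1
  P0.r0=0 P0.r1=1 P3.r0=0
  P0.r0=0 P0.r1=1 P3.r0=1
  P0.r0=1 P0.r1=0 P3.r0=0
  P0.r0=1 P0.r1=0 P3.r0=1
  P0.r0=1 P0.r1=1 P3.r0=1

missing: P0.r0=1 P0.r1=1 P3.r0=0

outcome vector order: (P0.r0,P0.r1,P3.r0)
PSO (8): (0,0,0) (0,0,1) (0,1,0) (0,1,1) (1,0,0) (1,0,1) (1,1,0) (1,1,1)
PSO∖claimed = {(1,1,0)}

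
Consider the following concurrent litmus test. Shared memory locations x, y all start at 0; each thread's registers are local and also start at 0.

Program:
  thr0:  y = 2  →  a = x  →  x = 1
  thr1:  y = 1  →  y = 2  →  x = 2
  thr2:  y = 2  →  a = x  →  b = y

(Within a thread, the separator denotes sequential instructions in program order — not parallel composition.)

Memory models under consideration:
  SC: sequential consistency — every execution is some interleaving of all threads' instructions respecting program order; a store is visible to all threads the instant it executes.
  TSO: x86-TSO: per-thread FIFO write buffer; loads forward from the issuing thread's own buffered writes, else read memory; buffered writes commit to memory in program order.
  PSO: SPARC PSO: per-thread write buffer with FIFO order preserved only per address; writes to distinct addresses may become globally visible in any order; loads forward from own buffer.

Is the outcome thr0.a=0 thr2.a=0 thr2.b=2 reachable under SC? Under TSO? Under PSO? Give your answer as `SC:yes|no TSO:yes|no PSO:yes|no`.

outcome vector order: (thr0.a,thr2.a,thr2.b)
SC: 9 outcomes — {<0 0 1> <0 0 2> <0 1 1> <0 1 2> <0 2 2> <2 0 1> <2 0 2> <2 1 2> <2 2 2>}
TSO: 9 outcomes — {<0 0 1> <0 0 2> <0 1 1> <0 1 2> <0 2 2> <2 0 1> <2 0 2> <2 1 2> <2 2 2>}
PSO: 12 outcomes — {<0 0 1> <0 0 2> <0 1 1> <0 1 2> <0 2 1> <0 2 2> <2 0 1> <2 0 2> <2 1 1> <2 1 2> <2 2 1> <2 2 2>}
target <0 0 2> ∈ {SC,TSO,PSO}

SC:yes TSO:yes PSO:yes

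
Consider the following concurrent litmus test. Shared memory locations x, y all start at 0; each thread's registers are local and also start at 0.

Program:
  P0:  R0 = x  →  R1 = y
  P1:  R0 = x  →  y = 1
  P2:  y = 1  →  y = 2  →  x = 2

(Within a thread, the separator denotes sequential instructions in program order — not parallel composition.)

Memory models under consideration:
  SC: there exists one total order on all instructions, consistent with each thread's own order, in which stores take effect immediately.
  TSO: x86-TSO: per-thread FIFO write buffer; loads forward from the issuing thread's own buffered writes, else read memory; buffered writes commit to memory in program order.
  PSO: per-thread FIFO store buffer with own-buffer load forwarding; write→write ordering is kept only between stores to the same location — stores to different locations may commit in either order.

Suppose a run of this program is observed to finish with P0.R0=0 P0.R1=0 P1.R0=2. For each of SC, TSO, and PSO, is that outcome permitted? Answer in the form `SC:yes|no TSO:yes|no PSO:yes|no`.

outcome vector order: (P0.R0,P0.R1,P1.R0)
[SC] allowed = {<0 0 0>, <0 0 2>, <0 1 0>, <0 1 2>, <0 2 0>, <0 2 2>, <2 1 0>, <2 1 2>, <2 2 0>, <2 2 2>}
[TSO] allowed = {<0 0 0>, <0 0 2>, <0 1 0>, <0 1 2>, <0 2 0>, <0 2 2>, <2 1 0>, <2 1 2>, <2 2 0>, <2 2 2>}
[PSO] allowed = {<0 0 0>, <0 0 2>, <0 1 0>, <0 1 2>, <0 2 0>, <0 2 2>, <2 0 0>, <2 0 2>, <2 1 0>, <2 1 2>, <2 2 0>, <2 2 2>}
target <0 0 2> ∈ {SC,TSO,PSO}

SC:yes TSO:yes PSO:yes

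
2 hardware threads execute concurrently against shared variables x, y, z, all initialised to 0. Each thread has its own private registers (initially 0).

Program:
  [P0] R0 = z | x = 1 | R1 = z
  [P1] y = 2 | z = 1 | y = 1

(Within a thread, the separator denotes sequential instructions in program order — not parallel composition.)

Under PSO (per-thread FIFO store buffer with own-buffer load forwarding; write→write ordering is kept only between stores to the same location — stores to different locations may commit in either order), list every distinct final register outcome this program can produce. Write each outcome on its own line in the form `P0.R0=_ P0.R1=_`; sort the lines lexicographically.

outcome vector order: (P0.R0,P0.R1)
|PSO outcomes| = 3

P0.R0=0 P0.R1=0
P0.R0=0 P0.R1=1
P0.R0=1 P0.R1=1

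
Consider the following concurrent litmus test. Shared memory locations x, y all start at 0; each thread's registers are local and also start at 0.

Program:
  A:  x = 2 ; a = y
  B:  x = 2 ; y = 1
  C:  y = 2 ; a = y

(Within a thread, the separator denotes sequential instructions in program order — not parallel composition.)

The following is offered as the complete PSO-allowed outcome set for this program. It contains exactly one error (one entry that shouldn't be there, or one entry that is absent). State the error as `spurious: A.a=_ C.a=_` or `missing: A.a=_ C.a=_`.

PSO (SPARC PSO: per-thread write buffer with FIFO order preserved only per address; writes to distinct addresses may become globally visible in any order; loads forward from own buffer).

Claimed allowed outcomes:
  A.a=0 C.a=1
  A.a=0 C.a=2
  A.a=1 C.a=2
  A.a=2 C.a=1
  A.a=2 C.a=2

missing: A.a=1 C.a=1

outcome vector order: (A.a,C.a)
PSO (6): 01, 02, 11, 12, 21, 22
PSO∖claimed = {11}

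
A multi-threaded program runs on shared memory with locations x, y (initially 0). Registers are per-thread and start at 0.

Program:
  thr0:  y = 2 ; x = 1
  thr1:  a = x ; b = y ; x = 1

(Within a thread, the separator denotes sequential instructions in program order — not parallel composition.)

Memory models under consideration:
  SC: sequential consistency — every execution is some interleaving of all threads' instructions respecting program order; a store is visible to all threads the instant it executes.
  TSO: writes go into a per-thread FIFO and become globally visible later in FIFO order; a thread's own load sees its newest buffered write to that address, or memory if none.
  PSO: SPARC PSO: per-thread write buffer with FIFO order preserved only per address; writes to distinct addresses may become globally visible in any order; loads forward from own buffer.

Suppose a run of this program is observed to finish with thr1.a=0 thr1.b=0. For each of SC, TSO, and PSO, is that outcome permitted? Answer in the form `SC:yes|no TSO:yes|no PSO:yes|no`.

outcome vector order: (thr1.a,thr1.b)
[SC] allowed = {(0,0) (0,2) (1,2)}
[TSO] allowed = {(0,0) (0,2) (1,2)}
[PSO] allowed = {(0,0) (0,2) (1,0) (1,2)}
target (0,0) ∈ {SC,TSO,PSO}

SC:yes TSO:yes PSO:yes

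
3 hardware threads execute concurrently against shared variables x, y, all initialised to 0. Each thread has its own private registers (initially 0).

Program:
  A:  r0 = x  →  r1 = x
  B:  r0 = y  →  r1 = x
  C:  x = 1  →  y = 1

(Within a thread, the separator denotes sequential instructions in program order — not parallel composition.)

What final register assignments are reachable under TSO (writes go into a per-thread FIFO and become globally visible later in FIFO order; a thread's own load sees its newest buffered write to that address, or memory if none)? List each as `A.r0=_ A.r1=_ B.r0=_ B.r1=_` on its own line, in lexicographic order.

A.r0=0 A.r1=0 B.r0=0 B.r1=0
A.r0=0 A.r1=0 B.r0=0 B.r1=1
A.r0=0 A.r1=0 B.r0=1 B.r1=1
A.r0=0 A.r1=1 B.r0=0 B.r1=0
A.r0=0 A.r1=1 B.r0=0 B.r1=1
A.r0=0 A.r1=1 B.r0=1 B.r1=1
A.r0=1 A.r1=1 B.r0=0 B.r1=0
A.r0=1 A.r1=1 B.r0=0 B.r1=1
A.r0=1 A.r1=1 B.r0=1 B.r1=1

outcome vector order: (A.r0,A.r1,B.r0,B.r1)
|TSO outcomes| = 9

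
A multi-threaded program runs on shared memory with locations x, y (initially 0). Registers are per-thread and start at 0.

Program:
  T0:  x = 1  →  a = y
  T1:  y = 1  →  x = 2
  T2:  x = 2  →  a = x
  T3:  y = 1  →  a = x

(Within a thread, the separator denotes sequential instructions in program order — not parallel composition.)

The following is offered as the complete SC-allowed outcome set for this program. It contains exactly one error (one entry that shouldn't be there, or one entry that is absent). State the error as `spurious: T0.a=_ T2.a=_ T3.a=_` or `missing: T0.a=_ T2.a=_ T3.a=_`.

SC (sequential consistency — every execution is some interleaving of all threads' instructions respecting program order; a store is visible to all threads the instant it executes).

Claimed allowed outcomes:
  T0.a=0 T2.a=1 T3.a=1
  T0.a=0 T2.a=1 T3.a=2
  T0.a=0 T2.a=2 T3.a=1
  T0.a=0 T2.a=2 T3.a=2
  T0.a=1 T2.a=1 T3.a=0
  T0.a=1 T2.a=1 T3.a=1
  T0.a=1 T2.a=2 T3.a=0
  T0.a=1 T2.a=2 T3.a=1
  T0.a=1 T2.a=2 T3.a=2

missing: T0.a=1 T2.a=1 T3.a=2

outcome vector order: (T0.a,T2.a,T3.a)
under SC → <0 1 1>; <0 1 2>; <0 2 1>; <0 2 2>; <1 1 0>; <1 1 1>; <1 1 2>; <1 2 0>; <1 2 1>; <1 2 2>
SC∖claimed = {<1 1 2>}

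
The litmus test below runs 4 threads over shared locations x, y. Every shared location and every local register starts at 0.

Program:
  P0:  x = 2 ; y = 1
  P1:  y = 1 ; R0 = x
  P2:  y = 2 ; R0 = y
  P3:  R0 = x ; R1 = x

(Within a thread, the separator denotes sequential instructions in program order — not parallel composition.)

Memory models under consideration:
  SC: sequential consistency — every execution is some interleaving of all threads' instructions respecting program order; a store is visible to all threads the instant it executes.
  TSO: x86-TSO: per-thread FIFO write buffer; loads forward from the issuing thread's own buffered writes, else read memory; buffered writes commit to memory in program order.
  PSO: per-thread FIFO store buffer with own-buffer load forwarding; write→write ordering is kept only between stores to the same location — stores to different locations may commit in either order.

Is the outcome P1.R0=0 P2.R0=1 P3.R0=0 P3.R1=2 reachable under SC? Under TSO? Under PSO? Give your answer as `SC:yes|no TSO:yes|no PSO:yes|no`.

SC:yes TSO:yes PSO:yes

outcome vector order: (P1.R0,P2.R0,P3.R0,P3.R1)
SC: 12 outcomes — {0/1/0/0, 0/1/0/2, 0/1/2/2, 0/2/0/0, 0/2/0/2, 0/2/2/2, 2/1/0/0, 2/1/0/2, 2/1/2/2, 2/2/0/0, 2/2/0/2, 2/2/2/2}
TSO: 12 outcomes — {0/1/0/0, 0/1/0/2, 0/1/2/2, 0/2/0/0, 0/2/0/2, 0/2/2/2, 2/1/0/0, 2/1/0/2, 2/1/2/2, 2/2/0/0, 2/2/0/2, 2/2/2/2}
PSO: 12 outcomes — {0/1/0/0, 0/1/0/2, 0/1/2/2, 0/2/0/0, 0/2/0/2, 0/2/2/2, 2/1/0/0, 2/1/0/2, 2/1/2/2, 2/2/0/0, 2/2/0/2, 2/2/2/2}
target 0/1/0/2 ∈ {SC,TSO,PSO}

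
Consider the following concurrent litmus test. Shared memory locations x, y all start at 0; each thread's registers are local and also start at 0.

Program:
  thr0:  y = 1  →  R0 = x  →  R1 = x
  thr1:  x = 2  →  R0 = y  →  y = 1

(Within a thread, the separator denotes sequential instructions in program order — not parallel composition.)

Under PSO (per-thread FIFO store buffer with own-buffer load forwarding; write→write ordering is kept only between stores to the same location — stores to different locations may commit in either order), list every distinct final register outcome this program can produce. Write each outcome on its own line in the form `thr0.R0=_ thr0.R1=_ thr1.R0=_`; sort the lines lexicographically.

thr0.R0=0 thr0.R1=0 thr1.R0=0
thr0.R0=0 thr0.R1=0 thr1.R0=1
thr0.R0=0 thr0.R1=2 thr1.R0=0
thr0.R0=0 thr0.R1=2 thr1.R0=1
thr0.R0=2 thr0.R1=2 thr1.R0=0
thr0.R0=2 thr0.R1=2 thr1.R0=1

outcome vector order: (thr0.R0,thr0.R1,thr1.R0)
|PSO outcomes| = 6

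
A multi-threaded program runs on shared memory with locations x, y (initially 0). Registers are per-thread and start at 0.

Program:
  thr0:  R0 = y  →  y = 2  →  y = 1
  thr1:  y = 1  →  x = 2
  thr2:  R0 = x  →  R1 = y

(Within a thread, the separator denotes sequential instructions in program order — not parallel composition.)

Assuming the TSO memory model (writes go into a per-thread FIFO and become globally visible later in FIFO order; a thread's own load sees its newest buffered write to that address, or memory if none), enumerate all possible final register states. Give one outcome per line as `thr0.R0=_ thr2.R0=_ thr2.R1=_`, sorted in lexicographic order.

outcome vector order: (thr0.R0,thr2.R0,thr2.R1)
|TSO outcomes| = 10

thr0.R0=0 thr2.R0=0 thr2.R1=0
thr0.R0=0 thr2.R0=0 thr2.R1=1
thr0.R0=0 thr2.R0=0 thr2.R1=2
thr0.R0=0 thr2.R0=2 thr2.R1=1
thr0.R0=0 thr2.R0=2 thr2.R1=2
thr0.R0=1 thr2.R0=0 thr2.R1=0
thr0.R0=1 thr2.R0=0 thr2.R1=1
thr0.R0=1 thr2.R0=0 thr2.R1=2
thr0.R0=1 thr2.R0=2 thr2.R1=1
thr0.R0=1 thr2.R0=2 thr2.R1=2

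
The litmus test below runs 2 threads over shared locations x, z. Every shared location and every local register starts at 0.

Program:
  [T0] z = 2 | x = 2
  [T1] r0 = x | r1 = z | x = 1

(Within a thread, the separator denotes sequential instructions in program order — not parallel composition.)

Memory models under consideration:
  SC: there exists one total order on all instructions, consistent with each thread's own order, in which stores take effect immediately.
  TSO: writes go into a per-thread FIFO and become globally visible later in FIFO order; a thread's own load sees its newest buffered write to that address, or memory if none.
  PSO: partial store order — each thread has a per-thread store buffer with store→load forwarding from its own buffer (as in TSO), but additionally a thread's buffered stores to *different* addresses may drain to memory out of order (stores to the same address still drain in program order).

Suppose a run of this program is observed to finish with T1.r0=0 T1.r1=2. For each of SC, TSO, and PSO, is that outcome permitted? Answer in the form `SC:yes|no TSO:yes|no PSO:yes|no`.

outcome vector order: (T1.r0,T1.r1)
[SC] allowed = {<0 0> <0 2> <2 2>}
[TSO] allowed = {<0 0> <0 2> <2 2>}
[PSO] allowed = {<0 0> <0 2> <2 0> <2 2>}
target <0 2> ∈ {SC,TSO,PSO}

SC:yes TSO:yes PSO:yes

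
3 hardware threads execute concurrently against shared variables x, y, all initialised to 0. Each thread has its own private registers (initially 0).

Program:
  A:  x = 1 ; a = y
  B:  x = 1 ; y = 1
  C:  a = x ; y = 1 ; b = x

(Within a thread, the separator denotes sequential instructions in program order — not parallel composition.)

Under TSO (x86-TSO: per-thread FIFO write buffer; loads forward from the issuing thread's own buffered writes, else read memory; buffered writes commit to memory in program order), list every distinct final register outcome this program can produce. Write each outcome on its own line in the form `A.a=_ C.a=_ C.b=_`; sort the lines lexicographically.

outcome vector order: (A.a,C.a,C.b)
|TSO outcomes| = 6

A.a=0 C.a=0 C.b=0
A.a=0 C.a=0 C.b=1
A.a=0 C.a=1 C.b=1
A.a=1 C.a=0 C.b=0
A.a=1 C.a=0 C.b=1
A.a=1 C.a=1 C.b=1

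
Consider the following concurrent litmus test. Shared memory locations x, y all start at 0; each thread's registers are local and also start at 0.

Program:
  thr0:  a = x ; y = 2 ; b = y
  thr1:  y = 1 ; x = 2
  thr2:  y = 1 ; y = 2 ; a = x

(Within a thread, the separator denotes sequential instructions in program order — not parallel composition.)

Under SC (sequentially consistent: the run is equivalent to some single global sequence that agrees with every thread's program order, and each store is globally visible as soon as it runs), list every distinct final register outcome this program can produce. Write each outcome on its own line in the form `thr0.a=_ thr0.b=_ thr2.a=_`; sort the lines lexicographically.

outcome vector order: (thr0.a,thr0.b,thr2.a)
|SC outcomes| = 7

thr0.a=0 thr0.b=1 thr2.a=0
thr0.a=0 thr0.b=1 thr2.a=2
thr0.a=0 thr0.b=2 thr2.a=0
thr0.a=0 thr0.b=2 thr2.a=2
thr0.a=2 thr0.b=1 thr2.a=2
thr0.a=2 thr0.b=2 thr2.a=0
thr0.a=2 thr0.b=2 thr2.a=2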